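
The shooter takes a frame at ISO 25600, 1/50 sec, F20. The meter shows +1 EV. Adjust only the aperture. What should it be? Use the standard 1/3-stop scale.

Overexposed by 1 stop → need 1 stop darker.
Aperture: f/20 → f/22 → f/25 → f/29.

f/29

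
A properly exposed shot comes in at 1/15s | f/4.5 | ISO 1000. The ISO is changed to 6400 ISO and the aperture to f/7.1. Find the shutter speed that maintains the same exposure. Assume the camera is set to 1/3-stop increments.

1/40s

ISO: 1000 → 1250 → 1600 → 2000 → 2500 → 3200 → 4000 → 5000 → 6400 — 2 2/3 stops higher (brighter).
Aperture: f/4.5 → f/5 → f/5.6 → f/6.3 → f/7.1 — 1 1/3 stops smaller aperture (darker).
Net change so far: 1 1/3 stops brighter. Offset with the shutter speed: 1/15 → 1/20 → 1/25 → 1/30 → 1/40.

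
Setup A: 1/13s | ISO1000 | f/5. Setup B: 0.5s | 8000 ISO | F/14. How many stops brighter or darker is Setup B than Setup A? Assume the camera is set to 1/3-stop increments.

Aperture: f/5 → f/5.6 → f/6.3 → f/7.1 → f/8 → f/9 → f/10 → f/11 → f/13 → f/14 — 3 stops narrower (darker).
Shutter speed: 1/13 → 1/10 → 1/8 → 1/6 → 1/5 → 1/4 → 0.3 → 0.4 → 0.5 — 2 2/3 stops slower (brighter).
ISO: 1000 → 1250 → 1600 → 2000 → 2500 → 3200 → 4000 → 5000 → 6400 → 8000 — 3 stops higher (brighter).
Net: −3 +2 2/3 +3 = +2 2/3 stops.

2 2/3 stops brighter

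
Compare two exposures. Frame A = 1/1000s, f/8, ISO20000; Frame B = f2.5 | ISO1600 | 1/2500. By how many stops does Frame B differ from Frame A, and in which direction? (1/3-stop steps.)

Aperture: f/8 → f/7.1 → f/6.3 → f/5.6 → f/5 → f/4.5 → f/4 → f/3.5 → f/3.2 → f/2.8 → f/2.5 — 3 1/3 stops opened up (brighter).
Shutter speed: 1/1000 → 1/1250 → 1/1600 → 1/2000 → 1/2500 — 1 1/3 stops faster (darker).
ISO: 20000 → 16000 → 12800 → 10000 → 8000 → 6400 → 5000 → 4000 → 3200 → 2500 → 2000 → 1600 — 3 2/3 stops lower (darker).
Net: +3 1/3 −1 1/3 −3 2/3 = −1 2/3 stops.

1 2/3 stops darker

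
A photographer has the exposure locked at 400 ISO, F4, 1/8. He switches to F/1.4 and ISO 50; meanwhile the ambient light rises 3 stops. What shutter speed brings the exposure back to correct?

1/60s

Scene light: 3 stops brighter.
Aperture: f/4 → f/2.8 → f/2 → f/1.4 — 3 stops opened up (brighter).
ISO: 400 → 200 → 100 → 50 — 3 stops dropped (darker).
Net so far: 3 stops brighter. Shutter speed: 1/8 → 1/15 → 1/30 → 1/60.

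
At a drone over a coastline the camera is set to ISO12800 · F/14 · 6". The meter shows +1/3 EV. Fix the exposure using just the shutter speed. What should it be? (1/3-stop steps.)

5 s

Overexposed by 1/3 stop → need 1/3 stop darker.
Shutter speed: 6 → 5.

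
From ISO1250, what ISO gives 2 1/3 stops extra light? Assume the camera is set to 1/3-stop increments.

ISO: 1250 → 1600 → 2000 → 2500 → 3200 → 4000 → 5000 → 6400 — 2 1/3 stops higher (brighter).

ISO 6400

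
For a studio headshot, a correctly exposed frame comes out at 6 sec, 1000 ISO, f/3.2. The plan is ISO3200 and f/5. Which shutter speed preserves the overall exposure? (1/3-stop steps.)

5 s

ISO: 1000 → 1250 → 1600 → 2000 → 2500 → 3200 — 1 2/3 stops raised (brighter).
Aperture: f/3.2 → f/3.5 → f/4 → f/4.5 → f/5 — 1 1/3 stops narrower (darker).
Net change so far: 1/3 stop brighter. Offset with the shutter speed: 6 → 5.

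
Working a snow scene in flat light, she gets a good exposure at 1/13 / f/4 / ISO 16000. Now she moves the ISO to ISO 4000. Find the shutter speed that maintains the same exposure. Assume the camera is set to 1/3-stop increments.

ISO: 16000 → 12800 → 10000 → 8000 → 6400 → 5000 → 4000 — 2 stops lower (darker).
Need 2 stops brighter from the shutter speed: 1/13 → 1/10 → 1/8 → 1/6 → 1/5 → 1/4 → 0.3.

0.3 s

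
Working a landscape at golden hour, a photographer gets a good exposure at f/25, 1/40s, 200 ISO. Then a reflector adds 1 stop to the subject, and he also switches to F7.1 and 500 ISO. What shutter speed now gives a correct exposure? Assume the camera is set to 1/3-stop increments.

Scene light: 1 stop brighter.
Aperture: f/25 → f/22 → f/20 → f/18 → f/16 → f/14 → f/13 → f/11 → f/10 → f/9 → f/8 → f/7.1 — 3 2/3 stops larger aperture (brighter).
ISO: 200 → 250 → 320 → 400 → 500 — 1 1/3 stops raised (brighter).
Net so far: 6 stops brighter. Shutter speed: 1/40 → 1/50 → 1/60 → 1/80 → 1/100 → 1/125 → 1/160 → 1/200 → 1/250 → 1/320 → 1/400 → 1/500 → 1/640 → 1/800 → 1/1000 → 1/1250 → 1/1600 → 1/2000 → 1/2500.

1/2500s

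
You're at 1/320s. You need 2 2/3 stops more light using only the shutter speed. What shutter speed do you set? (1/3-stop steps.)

1/50s

Shutter speed: 1/320 → 1/250 → 1/200 → 1/160 → 1/125 → 1/100 → 1/80 → 1/60 → 1/50 — 2 2/3 stops slower (brighter).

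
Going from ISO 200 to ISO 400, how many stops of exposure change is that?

200 → 400 — count the steps: 1 stop.

1 stop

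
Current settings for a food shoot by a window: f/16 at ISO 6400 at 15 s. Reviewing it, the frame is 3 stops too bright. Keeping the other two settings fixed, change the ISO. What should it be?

Overexposed by 3 stops → need 3 stops darker.
ISO: 6400 → 3200 → 1600 → 800.

ISO 800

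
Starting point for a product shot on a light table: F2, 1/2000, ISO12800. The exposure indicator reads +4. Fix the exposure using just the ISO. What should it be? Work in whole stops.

ISO 800

Overexposed by 4 stops → need 4 stops darker.
ISO: 12800 → 6400 → 3200 → 1600 → 800.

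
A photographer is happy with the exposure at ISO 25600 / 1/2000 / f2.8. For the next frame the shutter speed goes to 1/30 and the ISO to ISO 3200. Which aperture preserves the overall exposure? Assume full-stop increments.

Shutter speed: 1/2000 → 1/1000 → 1/500 → 1/250 → 1/125 → 1/60 → 1/30 — 6 stops longer (brighter).
ISO: 25600 → 12800 → 6400 → 3200 — 3 stops dropped (darker).
Net change so far: 3 stops brighter. Offset with the aperture: f/2.8 → f/4 → f/5.6 → f/8.

f/8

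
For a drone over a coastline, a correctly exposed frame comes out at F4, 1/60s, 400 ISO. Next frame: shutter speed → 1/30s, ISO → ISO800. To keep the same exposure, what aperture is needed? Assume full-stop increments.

Shutter speed: 1/60 → 1/30 — 1 stop slower (brighter).
ISO: 400 → 800 — 1 stop raised (brighter).
Net change so far: 2 stops brighter. Offset with the aperture: f/4 → f/5.6 → f/8.

f/8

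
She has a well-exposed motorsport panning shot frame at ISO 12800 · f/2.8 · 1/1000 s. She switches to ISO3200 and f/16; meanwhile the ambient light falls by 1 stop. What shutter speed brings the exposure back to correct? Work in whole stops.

Scene light: 1 stop darker.
ISO: 12800 → 6400 → 3200 — 2 stops lower (darker).
Aperture: f/2.8 → f/4 → f/5.6 → f/8 → f/11 → f/16 — 5 stops narrower (darker).
Net so far: 8 stops darker. Shutter speed: 1/1000 → 1/500 → 1/250 → 1/125 → 1/60 → 1/30 → 1/15 → 1/8 → 1/4.

1/4s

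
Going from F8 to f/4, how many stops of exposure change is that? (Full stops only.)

2 stops

f/8 → f/5.6 → f/4 — count the steps: 2 stops.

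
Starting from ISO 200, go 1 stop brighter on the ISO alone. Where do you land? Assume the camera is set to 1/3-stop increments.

ISO: 200 → 250 → 320 → 400 — 1 stop higher (brighter).

ISO 400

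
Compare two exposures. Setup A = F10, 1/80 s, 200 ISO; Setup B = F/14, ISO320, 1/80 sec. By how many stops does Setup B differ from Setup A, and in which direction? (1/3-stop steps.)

Aperture: f/10 → f/11 → f/13 → f/14 — 1 stop narrower (darker).
Shutter speed: unchanged.
ISO: 200 → 250 → 320 — 2/3 stop higher (brighter).
Net: −1 +2/3 = −1/3 stops.

1/3 stop darker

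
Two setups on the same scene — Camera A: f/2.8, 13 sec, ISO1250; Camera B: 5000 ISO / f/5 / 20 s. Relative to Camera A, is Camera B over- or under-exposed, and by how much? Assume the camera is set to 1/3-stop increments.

1 stop brighter

Aperture: f/2.8 → f/3.2 → f/3.5 → f/4 → f/4.5 → f/5 — 1 2/3 stops smaller aperture (darker).
Shutter speed: 13 → 15 → 20 — 2/3 stop slower (brighter).
ISO: 1250 → 1600 → 2000 → 2500 → 3200 → 4000 → 5000 — 2 stops higher (brighter).
Net: −1 2/3 +2/3 +2 = +1 stop.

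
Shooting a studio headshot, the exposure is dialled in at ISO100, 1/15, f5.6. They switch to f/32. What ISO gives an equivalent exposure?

Aperture: f/5.6 → f/8 → f/11 → f/16 → f/22 → f/32 — 5 stops smaller aperture (darker).
Need 5 stops brighter from the ISO: 100 → 200 → 400 → 800 → 1600 → 3200.

ISO 3200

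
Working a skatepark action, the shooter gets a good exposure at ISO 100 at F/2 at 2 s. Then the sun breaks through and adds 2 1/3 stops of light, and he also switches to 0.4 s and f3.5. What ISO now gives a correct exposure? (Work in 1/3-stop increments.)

ISO 320

Scene light: 2 1/3 stops brighter.
Shutter speed: 2 → 1.6 → 1.3 → 1 → 0.8 → 0.6 → 0.5 → 0.4 — 2 1/3 stops faster (darker).
Aperture: f/2 → f/2.2 → f/2.5 → f/2.8 → f/3.2 → f/3.5 — 1 2/3 stops narrower (darker).
Net so far: 1 2/3 stops darker. ISO: 100 → 125 → 160 → 200 → 250 → 320.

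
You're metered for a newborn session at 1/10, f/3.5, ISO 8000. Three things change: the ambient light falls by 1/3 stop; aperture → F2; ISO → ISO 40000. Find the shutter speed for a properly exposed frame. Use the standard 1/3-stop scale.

1/125s

Scene light: 1/3 stop darker.
Aperture: f/3.5 → f/3.2 → f/2.8 → f/2.5 → f/2.2 → f/2 — 1 2/3 stops wider (brighter).
ISO: 8000 → 10000 → 12800 → 16000 → 20000 → 25600 → 32000 → 40000 — 2 1/3 stops higher (brighter).
Net so far: 3 2/3 stops brighter. Shutter speed: 1/10 → 1/13 → 1/15 → 1/20 → 1/25 → 1/30 → 1/40 → 1/50 → 1/60 → 1/80 → 1/100 → 1/125.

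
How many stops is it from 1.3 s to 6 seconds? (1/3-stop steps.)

2 1/3 stops

1.3 → 1.6 → 2 → 2.5 → 3.2 → 4 → 5 → 6 — count the steps: 7 third-stops = 2 1/3 stops.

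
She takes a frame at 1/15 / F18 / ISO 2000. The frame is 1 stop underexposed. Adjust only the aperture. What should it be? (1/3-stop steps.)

Underexposed by 1 stop → need 1 stop brighter.
Aperture: f/18 → f/16 → f/14 → f/13.

f/13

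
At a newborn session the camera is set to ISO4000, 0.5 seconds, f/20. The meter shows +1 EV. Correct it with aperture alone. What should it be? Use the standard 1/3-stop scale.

f/29

Overexposed by 1 stop → need 1 stop darker.
Aperture: f/20 → f/22 → f/25 → f/29.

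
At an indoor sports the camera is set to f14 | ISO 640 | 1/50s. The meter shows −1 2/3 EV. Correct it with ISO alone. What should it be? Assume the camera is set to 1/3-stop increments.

Underexposed by 1 2/3 stops → need 1 2/3 stops brighter.
ISO: 640 → 800 → 1000 → 1250 → 1600 → 2000.

ISO 2000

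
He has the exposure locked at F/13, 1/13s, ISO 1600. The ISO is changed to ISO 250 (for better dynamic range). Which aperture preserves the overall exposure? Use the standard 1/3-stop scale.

ISO: 1600 → 1250 → 1000 → 800 → 640 → 500 → 400 → 320 → 250 — 2 2/3 stops lower (darker).
Need 2 2/3 stops brighter from the aperture: f/13 → f/11 → f/10 → f/9 → f/8 → f/7.1 → f/6.3 → f/5.6 → f/5.

f/5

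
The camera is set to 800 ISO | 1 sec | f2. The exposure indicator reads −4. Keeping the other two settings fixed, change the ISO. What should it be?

Underexposed by 4 stops → need 4 stops brighter.
ISO: 800 → 1600 → 3200 → 6400 → 12800.

ISO 12800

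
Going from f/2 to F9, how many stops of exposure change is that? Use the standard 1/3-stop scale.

f/2 → f/2.2 → f/2.5 → f/2.8 → f/3.2 → f/3.5 → f/4 → f/4.5 → f/5 → f/5.6 → f/6.3 → f/7.1 → f/8 → f/9 — count the steps: 13 third-stops = 4 1/3 stops.

4 1/3 stops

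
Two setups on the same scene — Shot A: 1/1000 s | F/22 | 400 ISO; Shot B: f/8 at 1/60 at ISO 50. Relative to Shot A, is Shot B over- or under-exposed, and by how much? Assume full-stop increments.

4 stops brighter

Aperture: f/22 → f/16 → f/11 → f/8 — 3 stops opened up (brighter).
Shutter speed: 1/1000 → 1/500 → 1/250 → 1/125 → 1/60 — 4 stops slower (brighter).
ISO: 400 → 200 → 100 → 50 — 3 stops lower (darker).
Net: +3 +4 −3 = +4 stops.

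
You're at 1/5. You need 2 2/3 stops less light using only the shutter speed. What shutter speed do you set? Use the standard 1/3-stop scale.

Shutter speed: 1/5 → 1/6 → 1/8 → 1/10 → 1/13 → 1/15 → 1/20 → 1/25 → 1/30 — 2 2/3 stops faster (darker).

1/30s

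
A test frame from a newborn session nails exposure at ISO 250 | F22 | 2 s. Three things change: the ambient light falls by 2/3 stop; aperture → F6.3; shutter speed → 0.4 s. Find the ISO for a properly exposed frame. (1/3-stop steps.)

ISO 160

Scene light: 2/3 stop darker.
Aperture: f/22 → f/20 → f/18 → f/16 → f/14 → f/13 → f/11 → f/10 → f/9 → f/8 → f/7.1 → f/6.3 — 3 2/3 stops opened up (brighter).
Shutter speed: 2 → 1.6 → 1.3 → 1 → 0.8 → 0.6 → 0.5 → 0.4 — 2 1/3 stops shorter (darker).
Net so far: 2/3 stop brighter. ISO: 250 → 200 → 160.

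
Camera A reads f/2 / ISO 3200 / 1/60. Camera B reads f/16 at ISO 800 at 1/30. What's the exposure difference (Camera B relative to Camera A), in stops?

7 stops darker

Aperture: f/2 → f/2.8 → f/4 → f/5.6 → f/8 → f/11 → f/16 — 6 stops stopped down (darker).
Shutter speed: 1/60 → 1/30 — 1 stop longer (brighter).
ISO: 3200 → 1600 → 800 — 2 stops dropped (darker).
Net: −6 +1 −2 = −7 stops.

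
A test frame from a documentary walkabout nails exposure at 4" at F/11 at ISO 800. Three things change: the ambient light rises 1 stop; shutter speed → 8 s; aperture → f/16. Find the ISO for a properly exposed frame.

Scene light: 1 stop brighter.
Shutter speed: 4 → 8 — 1 stop slower (brighter).
Aperture: f/11 → f/16 — 1 stop stopped down (darker).
Net so far: 1 stop brighter. ISO: 800 → 400.

ISO 400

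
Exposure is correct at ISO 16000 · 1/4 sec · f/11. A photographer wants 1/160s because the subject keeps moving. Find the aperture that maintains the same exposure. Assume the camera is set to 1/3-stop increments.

Shutter speed: 1/4 → 1/5 → 1/6 → 1/8 → 1/10 → 1/13 → 1/15 → 1/20 → 1/25 → 1/30 → 1/40 → 1/50 → 1/60 → 1/80 → 1/100 → 1/125 → 1/160 — 5 1/3 stops faster (darker).
Need 5 1/3 stops brighter from the aperture: f/11 → f/10 → f/9 → f/8 → f/7.1 → f/6.3 → f/5.6 → f/5 → f/4.5 → f/4 → f/3.5 → f/3.2 → f/2.8 → f/2.5 → f/2.2 → f/2 → f/1.8.

f/1.8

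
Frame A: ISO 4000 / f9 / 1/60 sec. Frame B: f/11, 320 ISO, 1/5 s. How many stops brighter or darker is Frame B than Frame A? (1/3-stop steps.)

2/3 stop darker

Aperture: f/9 → f/10 → f/11 — 2/3 stop smaller aperture (darker).
Shutter speed: 1/60 → 1/50 → 1/40 → 1/30 → 1/25 → 1/20 → 1/15 → 1/13 → 1/10 → 1/8 → 1/6 → 1/5 — 3 2/3 stops longer (brighter).
ISO: 4000 → 3200 → 2500 → 2000 → 1600 → 1250 → 1000 → 800 → 640 → 500 → 400 → 320 — 3 2/3 stops lower (darker).
Net: −2/3 +3 2/3 −3 2/3 = −2/3 stops.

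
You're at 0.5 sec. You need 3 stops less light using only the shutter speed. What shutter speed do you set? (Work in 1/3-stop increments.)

Shutter speed: 0.5 → 0.4 → 0.3 → 1/4 → 1/5 → 1/6 → 1/8 → 1/10 → 1/13 → 1/15 — 3 stops faster (darker).

1/15s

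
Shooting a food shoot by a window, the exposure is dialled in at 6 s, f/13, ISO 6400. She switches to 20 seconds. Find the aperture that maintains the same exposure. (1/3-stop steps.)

Shutter speed: 6 → 8 → 10 → 13 → 15 → 20 — 1 2/3 stops slower (brighter).
Need 1 2/3 stops darker from the aperture: f/13 → f/14 → f/16 → f/18 → f/20 → f/22.

f/22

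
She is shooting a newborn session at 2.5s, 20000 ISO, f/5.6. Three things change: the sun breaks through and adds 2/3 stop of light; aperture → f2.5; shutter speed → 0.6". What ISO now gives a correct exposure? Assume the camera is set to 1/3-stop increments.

Scene light: 2/3 stop brighter.
Aperture: f/5.6 → f/5 → f/4.5 → f/4 → f/3.5 → f/3.2 → f/2.8 → f/2.5 — 2 1/3 stops wider (brighter).
Shutter speed: 2.5 → 2 → 1.6 → 1.3 → 1 → 0.8 → 0.6 — 2 stops faster (darker).
Net so far: 1 stop brighter. ISO: 20000 → 16000 → 12800 → 10000.

ISO 10000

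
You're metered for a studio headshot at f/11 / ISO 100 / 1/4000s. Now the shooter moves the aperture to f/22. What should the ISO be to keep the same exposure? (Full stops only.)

Aperture: f/11 → f/16 → f/22 — 2 stops narrower (darker).
Need 2 stops brighter from the ISO: 100 → 200 → 400.

ISO 400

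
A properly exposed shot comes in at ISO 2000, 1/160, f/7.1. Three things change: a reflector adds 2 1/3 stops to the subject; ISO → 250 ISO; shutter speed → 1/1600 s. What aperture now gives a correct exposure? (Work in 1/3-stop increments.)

f/1.8

Scene light: 2 1/3 stops brighter.
ISO: 2000 → 1600 → 1250 → 1000 → 800 → 640 → 500 → 400 → 320 → 250 — 3 stops lower (darker).
Shutter speed: 1/160 → 1/200 → 1/250 → 1/320 → 1/400 → 1/500 → 1/640 → 1/800 → 1/1000 → 1/1250 → 1/1600 — 3 1/3 stops shorter (darker).
Net so far: 4 stops darker. Aperture: f/7.1 → f/6.3 → f/5.6 → f/5 → f/4.5 → f/4 → f/3.5 → f/3.2 → f/2.8 → f/2.5 → f/2.2 → f/2 → f/1.8.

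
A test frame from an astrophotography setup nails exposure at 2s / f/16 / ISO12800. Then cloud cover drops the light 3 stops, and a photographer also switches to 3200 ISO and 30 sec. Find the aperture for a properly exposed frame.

f/11

Scene light: 3 stops darker.
ISO: 12800 → 6400 → 3200 — 2 stops lower (darker).
Shutter speed: 2 → 4 → 8 → 15 → 30 — 4 stops longer (brighter).
Net so far: 1 stop darker. Aperture: f/16 → f/11.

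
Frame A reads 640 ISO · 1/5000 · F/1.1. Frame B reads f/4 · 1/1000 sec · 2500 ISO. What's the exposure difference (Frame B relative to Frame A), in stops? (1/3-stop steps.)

Aperture: f/1.1 → f/1.2 → f/1.4 → f/1.6 → f/1.8 → f/2 → f/2.2 → f/2.5 → f/2.8 → f/3.2 → f/3.5 → f/4 — 3 2/3 stops smaller aperture (darker).
Shutter speed: 1/5000 → 1/4000 → 1/3200 → 1/2500 → 1/2000 → 1/1600 → 1/1250 → 1/1000 — 2 1/3 stops slower (brighter).
ISO: 640 → 800 → 1000 → 1250 → 1600 → 2000 → 2500 — 2 stops higher (brighter).
Net: −3 2/3 +2 1/3 +2 = +2/3 stops.

2/3 stop brighter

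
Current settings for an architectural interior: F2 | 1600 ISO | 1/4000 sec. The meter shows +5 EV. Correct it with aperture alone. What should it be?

Overexposed by 5 stops → need 5 stops darker.
Aperture: f/2 → f/2.8 → f/4 → f/5.6 → f/8 → f/11.

f/11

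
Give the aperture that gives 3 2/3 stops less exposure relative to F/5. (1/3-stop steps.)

Aperture: f/5 → f/5.6 → f/6.3 → f/7.1 → f/8 → f/9 → f/10 → f/11 → f/13 → f/14 → f/16 → f/18 — 3 2/3 stops stopped down (darker).

f/18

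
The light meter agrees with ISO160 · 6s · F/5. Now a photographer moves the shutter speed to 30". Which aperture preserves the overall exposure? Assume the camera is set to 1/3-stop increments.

Shutter speed: 6 → 8 → 10 → 13 → 15 → 20 → 25 → 30 — 2 1/3 stops longer (brighter).
Need 2 1/3 stops darker from the aperture: f/5 → f/5.6 → f/6.3 → f/7.1 → f/8 → f/9 → f/10 → f/11.

f/11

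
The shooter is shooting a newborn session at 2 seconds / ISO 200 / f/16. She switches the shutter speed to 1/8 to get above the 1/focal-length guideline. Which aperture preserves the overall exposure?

Shutter speed: 2 → 1 → 1/2 → 1/4 → 1/8 — 4 stops faster (darker).
Need 4 stops brighter from the aperture: f/16 → f/11 → f/8 → f/5.6 → f/4.

f/4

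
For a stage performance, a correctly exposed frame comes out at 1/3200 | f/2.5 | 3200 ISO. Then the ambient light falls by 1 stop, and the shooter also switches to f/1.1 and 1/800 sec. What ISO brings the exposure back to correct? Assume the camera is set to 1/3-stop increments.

ISO 320

Scene light: 1 stop darker.
Aperture: f/2.5 → f/2.2 → f/2 → f/1.8 → f/1.6 → f/1.4 → f/1.2 → f/1.1 — 2 1/3 stops opened up (brighter).
Shutter speed: 1/3200 → 1/2500 → 1/2000 → 1/1600 → 1/1250 → 1/1000 → 1/800 — 2 stops slower (brighter).
Net so far: 3 1/3 stops brighter. ISO: 3200 → 2500 → 2000 → 1600 → 1250 → 1000 → 800 → 640 → 500 → 400 → 320.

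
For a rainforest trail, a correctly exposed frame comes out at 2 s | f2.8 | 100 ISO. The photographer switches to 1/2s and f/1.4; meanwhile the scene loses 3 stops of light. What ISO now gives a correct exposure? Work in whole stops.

ISO 800

Scene light: 3 stops darker.
Shutter speed: 2 → 1 → 1/2 — 2 stops shorter (darker).
Aperture: f/2.8 → f/2 → f/1.4 — 2 stops larger aperture (brighter).
Net so far: 3 stops darker. ISO: 100 → 200 → 400 → 800.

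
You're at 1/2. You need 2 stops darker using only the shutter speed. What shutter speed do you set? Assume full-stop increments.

1/8s

Shutter speed: 1/2 → 1/4 → 1/8 — 2 stops shorter (darker).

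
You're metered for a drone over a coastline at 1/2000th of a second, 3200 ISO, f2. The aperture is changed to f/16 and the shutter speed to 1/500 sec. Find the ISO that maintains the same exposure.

ISO 51200

Aperture: f/2 → f/2.8 → f/4 → f/5.6 → f/8 → f/11 → f/16 — 6 stops stopped down (darker).
Shutter speed: 1/2000 → 1/1000 → 1/500 — 2 stops longer (brighter).
Net change so far: 4 stops darker. Offset with the ISO: 3200 → 6400 → 12800 → 25600 → 51200.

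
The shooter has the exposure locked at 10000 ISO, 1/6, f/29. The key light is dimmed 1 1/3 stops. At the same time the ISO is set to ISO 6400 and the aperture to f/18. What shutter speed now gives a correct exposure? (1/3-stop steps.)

1/4s

Scene light: 1 1/3 stops darker.
ISO: 10000 → 8000 → 6400 — 2/3 stop dropped (darker).
Aperture: f/29 → f/25 → f/22 → f/20 → f/18 — 1 1/3 stops opened up (brighter).
Net so far: 2/3 stop darker. Shutter speed: 1/6 → 1/5 → 1/4.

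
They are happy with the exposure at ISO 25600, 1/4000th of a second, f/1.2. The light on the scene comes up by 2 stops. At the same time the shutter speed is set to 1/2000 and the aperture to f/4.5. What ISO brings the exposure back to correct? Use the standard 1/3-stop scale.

ISO 40000

Scene light: 2 stops brighter.
Shutter speed: 1/4000 → 1/3200 → 1/2500 → 1/2000 — 1 stop slower (brighter).
Aperture: f/1.2 → f/1.4 → f/1.6 → f/1.8 → f/2 → f/2.2 → f/2.5 → f/2.8 → f/3.2 → f/3.5 → f/4 → f/4.5 — 3 2/3 stops smaller aperture (darker).
Net so far: 2/3 stop darker. ISO: 25600 → 32000 → 40000.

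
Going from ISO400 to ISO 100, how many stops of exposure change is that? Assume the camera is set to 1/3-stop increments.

2 stops

400 → 320 → 250 → 200 → 160 → 125 → 100 — count the steps: 6 third-stops = 2 stops.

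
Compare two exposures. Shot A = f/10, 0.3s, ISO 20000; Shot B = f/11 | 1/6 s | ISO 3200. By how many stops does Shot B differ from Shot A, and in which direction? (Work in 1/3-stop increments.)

Aperture: f/10 → f/11 — 1/3 stop narrower (darker).
Shutter speed: 0.3 → 1/4 → 1/5 → 1/6 — 1 stop faster (darker).
ISO: 20000 → 16000 → 12800 → 10000 → 8000 → 6400 → 5000 → 4000 → 3200 — 2 2/3 stops lower (darker).
Net: −1/3 −1 −2 2/3 = −4 stops.

4 stops darker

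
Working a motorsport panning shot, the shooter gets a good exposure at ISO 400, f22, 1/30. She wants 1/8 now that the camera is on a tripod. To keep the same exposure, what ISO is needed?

ISO 100

Shutter speed: 1/30 → 1/15 → 1/8 — 2 stops longer (brighter).
Need 2 stops darker from the ISO: 400 → 200 → 100.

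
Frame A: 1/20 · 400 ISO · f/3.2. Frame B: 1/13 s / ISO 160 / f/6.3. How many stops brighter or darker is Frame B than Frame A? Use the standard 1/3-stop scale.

2 2/3 stops darker

Aperture: f/3.2 → f/3.5 → f/4 → f/4.5 → f/5 → f/5.6 → f/6.3 — 2 stops narrower (darker).
Shutter speed: 1/20 → 1/15 → 1/13 — 2/3 stop longer (brighter).
ISO: 400 → 320 → 250 → 200 → 160 — 1 1/3 stops dropped (darker).
Net: −2 +2/3 −1 1/3 = −2 2/3 stops.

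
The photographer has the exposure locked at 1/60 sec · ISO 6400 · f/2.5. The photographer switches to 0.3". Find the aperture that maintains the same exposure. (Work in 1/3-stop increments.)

Shutter speed: 1/60 → 1/50 → 1/40 → 1/30 → 1/25 → 1/20 → 1/15 → 1/13 → 1/10 → 1/8 → 1/6 → 1/5 → 1/4 → 0.3 — 4 1/3 stops longer (brighter).
Need 4 1/3 stops darker from the aperture: f/2.5 → f/2.8 → f/3.2 → f/3.5 → f/4 → f/4.5 → f/5 → f/5.6 → f/6.3 → f/7.1 → f/8 → f/9 → f/10 → f/11.

f/11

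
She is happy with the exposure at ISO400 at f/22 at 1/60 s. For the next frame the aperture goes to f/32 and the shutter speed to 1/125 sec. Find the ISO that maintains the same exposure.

ISO 1600

Aperture: f/22 → f/32 — 1 stop stopped down (darker).
Shutter speed: 1/60 → 1/125 — 1 stop shorter (darker).
Net change so far: 2 stops darker. Offset with the ISO: 400 → 800 → 1600.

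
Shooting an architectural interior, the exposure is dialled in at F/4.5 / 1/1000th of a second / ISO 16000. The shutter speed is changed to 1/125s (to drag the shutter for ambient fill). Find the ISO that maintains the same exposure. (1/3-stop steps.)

Shutter speed: 1/1000 → 1/800 → 1/640 → 1/500 → 1/400 → 1/320 → 1/250 → 1/200 → 1/160 → 1/125 — 3 stops slower (brighter).
Need 3 stops darker from the ISO: 16000 → 12800 → 10000 → 8000 → 6400 → 5000 → 4000 → 3200 → 2500 → 2000.

ISO 2000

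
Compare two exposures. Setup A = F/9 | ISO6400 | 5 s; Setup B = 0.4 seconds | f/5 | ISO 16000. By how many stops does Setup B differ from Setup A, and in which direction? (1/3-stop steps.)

2/3 stop darker

Aperture: f/9 → f/8 → f/7.1 → f/6.3 → f/5.6 → f/5 — 1 2/3 stops wider (brighter).
Shutter speed: 5 → 4 → 3.2 → 2.5 → 2 → 1.6 → 1.3 → 1 → 0.8 → 0.6 → 0.5 → 0.4 — 3 2/3 stops shorter (darker).
ISO: 6400 → 8000 → 10000 → 12800 → 16000 — 1 1/3 stops higher (brighter).
Net: +1 2/3 −3 2/3 +1 1/3 = −2/3 stops.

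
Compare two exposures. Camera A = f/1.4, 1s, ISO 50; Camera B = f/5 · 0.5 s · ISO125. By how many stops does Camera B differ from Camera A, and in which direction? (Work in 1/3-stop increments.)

Aperture: f/1.4 → f/1.6 → f/1.8 → f/2 → f/2.2 → f/2.5 → f/2.8 → f/3.2 → f/3.5 → f/4 → f/4.5 → f/5 — 3 2/3 stops smaller aperture (darker).
Shutter speed: 1 → 0.8 → 0.6 → 0.5 — 1 stop shorter (darker).
ISO: 50 → 64 → 80 → 100 → 125 — 1 1/3 stops higher (brighter).
Net: −3 2/3 −1 +1 1/3 = −3 1/3 stops.

3 1/3 stops darker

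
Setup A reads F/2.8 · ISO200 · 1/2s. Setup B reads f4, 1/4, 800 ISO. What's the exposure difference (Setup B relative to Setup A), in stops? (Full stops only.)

same exposure (0 stops)

Aperture: f/2.8 → f/4 — 1 stop smaller aperture (darker).
Shutter speed: 1/2 → 1/4 — 1 stop shorter (darker).
ISO: 200 → 400 → 800 — 2 stops raised (brighter).
Net: −1 −1 +2 = 0 stops.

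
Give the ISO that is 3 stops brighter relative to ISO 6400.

ISO: 6400 → 12800 → 25600 → 51200 — 3 stops raised (brighter).

ISO 51200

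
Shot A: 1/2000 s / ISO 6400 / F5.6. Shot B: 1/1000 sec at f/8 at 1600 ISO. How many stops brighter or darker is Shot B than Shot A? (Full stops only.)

2 stops darker

Aperture: f/5.6 → f/8 — 1 stop smaller aperture (darker).
Shutter speed: 1/2000 → 1/1000 — 1 stop longer (brighter).
ISO: 6400 → 3200 → 1600 — 2 stops dropped (darker).
Net: −1 +1 −2 = −2 stops.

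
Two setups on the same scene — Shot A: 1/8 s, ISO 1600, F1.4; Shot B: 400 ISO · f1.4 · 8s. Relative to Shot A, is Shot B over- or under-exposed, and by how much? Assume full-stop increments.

Aperture: unchanged.
Shutter speed: 1/8 → 1/4 → 1/2 → 1 → 2 → 4 → 8 — 6 stops longer (brighter).
ISO: 1600 → 800 → 400 — 2 stops dropped (darker).
Net: +6 −2 = +4 stops.

4 stops brighter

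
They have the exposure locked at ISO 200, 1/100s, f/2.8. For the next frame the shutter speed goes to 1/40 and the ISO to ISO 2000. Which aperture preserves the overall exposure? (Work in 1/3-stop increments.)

Shutter speed: 1/100 → 1/80 → 1/60 → 1/50 → 1/40 — 1 1/3 stops longer (brighter).
ISO: 200 → 250 → 320 → 400 → 500 → 640 → 800 → 1000 → 1250 → 1600 → 2000 — 3 1/3 stops raised (brighter).
Net change so far: 4 2/3 stops brighter. Offset with the aperture: f/2.8 → f/3.2 → f/3.5 → f/4 → f/4.5 → f/5 → f/5.6 → f/6.3 → f/7.1 → f/8 → f/9 → f/10 → f/11 → f/13 → f/14.

f/14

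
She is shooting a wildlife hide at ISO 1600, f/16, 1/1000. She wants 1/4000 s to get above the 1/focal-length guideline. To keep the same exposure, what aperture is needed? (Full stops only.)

f/8

Shutter speed: 1/1000 → 1/2000 → 1/4000 — 2 stops faster (darker).
Need 2 stops brighter from the aperture: f/16 → f/11 → f/8.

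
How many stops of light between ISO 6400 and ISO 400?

4 stops

6400 → 3200 → 1600 → 800 → 400 — count the steps: 4 stops.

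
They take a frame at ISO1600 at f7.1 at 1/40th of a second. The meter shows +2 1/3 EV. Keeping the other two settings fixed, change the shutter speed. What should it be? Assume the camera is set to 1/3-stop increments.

1/200s

Overexposed by 2 1/3 stops → need 2 1/3 stops darker.
Shutter speed: 1/40 → 1/50 → 1/60 → 1/80 → 1/100 → 1/125 → 1/160 → 1/200.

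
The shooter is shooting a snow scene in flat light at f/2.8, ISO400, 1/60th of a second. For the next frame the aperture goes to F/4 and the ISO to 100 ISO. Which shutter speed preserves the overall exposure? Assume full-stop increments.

Aperture: f/2.8 → f/4 — 1 stop stopped down (darker).
ISO: 400 → 200 → 100 — 2 stops lower (darker).
Net change so far: 3 stops darker. Offset with the shutter speed: 1/60 → 1/30 → 1/15 → 1/8.

1/8s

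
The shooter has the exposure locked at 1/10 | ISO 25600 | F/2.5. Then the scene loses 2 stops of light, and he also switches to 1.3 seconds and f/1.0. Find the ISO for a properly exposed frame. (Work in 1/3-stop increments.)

Scene light: 2 stops darker.
Shutter speed: 1/10 → 1/8 → 1/6 → 1/5 → 1/4 → 0.3 → 0.4 → 0.5 → 0.6 → 0.8 → 1 → 1.3 — 3 2/3 stops slower (brighter).
Aperture: f/2.5 → f/2.2 → f/2 → f/1.8 → f/1.6 → f/1.4 → f/1.2 → f/1.1 → f/1.0 — 2 2/3 stops larger aperture (brighter).
Net so far: 4 1/3 stops brighter. ISO: 25600 → 20000 → 16000 → 12800 → 10000 → 8000 → 6400 → 5000 → 4000 → 3200 → 2500 → 2000 → 1600 → 1250.

ISO 1250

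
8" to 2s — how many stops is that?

2 stops

8 → 4 → 2 — count the steps: 2 stops.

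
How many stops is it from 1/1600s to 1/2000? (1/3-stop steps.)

1/3 stop

1/1600 → 1/2000 — count the steps: 1 third-stops = 1/3 stop.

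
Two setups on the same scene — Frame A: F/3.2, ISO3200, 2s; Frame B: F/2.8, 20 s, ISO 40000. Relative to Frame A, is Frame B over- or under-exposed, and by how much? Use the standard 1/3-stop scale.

7 1/3 stops brighter

Aperture: f/3.2 → f/2.8 — 1/3 stop wider (brighter).
Shutter speed: 2 → 2.5 → 3.2 → 4 → 5 → 6 → 8 → 10 → 13 → 15 → 20 — 3 1/3 stops longer (brighter).
ISO: 3200 → 4000 → 5000 → 6400 → 8000 → 10000 → 12800 → 16000 → 20000 → 25600 → 32000 → 40000 — 3 2/3 stops higher (brighter).
Net: +1/3 +3 1/3 +3 2/3 = +7 1/3 stops.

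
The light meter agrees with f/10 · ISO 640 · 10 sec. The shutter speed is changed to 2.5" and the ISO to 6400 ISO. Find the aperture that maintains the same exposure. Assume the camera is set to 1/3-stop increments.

f/16

Shutter speed: 10 → 8 → 6 → 5 → 4 → 3.2 → 2.5 — 2 stops shorter (darker).
ISO: 640 → 800 → 1000 → 1250 → 1600 → 2000 → 2500 → 3200 → 4000 → 5000 → 6400 — 3 1/3 stops higher (brighter).
Net change so far: 1 1/3 stops brighter. Offset with the aperture: f/10 → f/11 → f/13 → f/14 → f/16.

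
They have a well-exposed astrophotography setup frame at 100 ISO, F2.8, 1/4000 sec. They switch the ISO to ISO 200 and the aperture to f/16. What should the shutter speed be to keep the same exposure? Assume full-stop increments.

ISO: 100 → 200 — 1 stop raised (brighter).
Aperture: f/2.8 → f/4 → f/5.6 → f/8 → f/11 → f/16 — 5 stops smaller aperture (darker).
Net change so far: 4 stops darker. Offset with the shutter speed: 1/4000 → 1/2000 → 1/1000 → 1/500 → 1/250.

1/250s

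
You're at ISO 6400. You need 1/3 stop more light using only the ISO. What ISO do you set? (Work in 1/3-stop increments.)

ISO: 6400 → 8000 — 1/3 stop raised (brighter).

ISO 8000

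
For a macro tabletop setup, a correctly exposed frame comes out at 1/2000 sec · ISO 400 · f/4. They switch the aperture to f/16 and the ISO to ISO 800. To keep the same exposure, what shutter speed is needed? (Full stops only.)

Aperture: f/4 → f/5.6 → f/8 → f/11 → f/16 — 4 stops narrower (darker).
ISO: 400 → 800 — 1 stop raised (brighter).
Net change so far: 3 stops darker. Offset with the shutter speed: 1/2000 → 1/1000 → 1/500 → 1/250.

1/250s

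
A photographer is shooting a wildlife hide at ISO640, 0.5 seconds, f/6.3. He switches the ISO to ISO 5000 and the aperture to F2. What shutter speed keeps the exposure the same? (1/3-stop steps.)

ISO: 640 → 800 → 1000 → 1250 → 1600 → 2000 → 2500 → 3200 → 4000 → 5000 — 3 stops raised (brighter).
Aperture: f/6.3 → f/5.6 → f/5 → f/4.5 → f/4 → f/3.5 → f/3.2 → f/2.8 → f/2.5 → f/2.2 → f/2 — 3 1/3 stops opened up (brighter).
Net change so far: 6 1/3 stops brighter. Offset with the shutter speed: 0.5 → 0.4 → 0.3 → 1/4 → 1/5 → 1/6 → 1/8 → 1/10 → 1/13 → 1/15 → 1/20 → 1/25 → 1/30 → 1/40 → 1/50 → 1/60 → 1/80 → 1/100 → 1/125 → 1/160.

1/160s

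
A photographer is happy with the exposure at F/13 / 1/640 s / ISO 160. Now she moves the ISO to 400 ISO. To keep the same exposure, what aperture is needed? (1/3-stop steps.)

ISO: 160 → 200 → 250 → 320 → 400 — 1 1/3 stops higher (brighter).
Need 1 1/3 stops darker from the aperture: f/13 → f/14 → f/16 → f/18 → f/20.

f/20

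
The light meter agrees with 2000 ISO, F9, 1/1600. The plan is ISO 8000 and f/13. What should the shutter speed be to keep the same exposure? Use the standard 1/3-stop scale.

1/3200s

ISO: 2000 → 2500 → 3200 → 4000 → 5000 → 6400 → 8000 — 2 stops raised (brighter).
Aperture: f/9 → f/10 → f/11 → f/13 — 1 stop narrower (darker).
Net change so far: 1 stop brighter. Offset with the shutter speed: 1/1600 → 1/2000 → 1/2500 → 1/3200.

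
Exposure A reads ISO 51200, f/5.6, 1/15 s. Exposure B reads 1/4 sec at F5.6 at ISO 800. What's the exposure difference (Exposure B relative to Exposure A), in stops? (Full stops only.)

4 stops darker

Aperture: unchanged.
Shutter speed: 1/15 → 1/8 → 1/4 — 2 stops longer (brighter).
ISO: 51200 → 25600 → 12800 → 6400 → 3200 → 1600 → 800 — 6 stops dropped (darker).
Net: +2 −6 = −4 stops.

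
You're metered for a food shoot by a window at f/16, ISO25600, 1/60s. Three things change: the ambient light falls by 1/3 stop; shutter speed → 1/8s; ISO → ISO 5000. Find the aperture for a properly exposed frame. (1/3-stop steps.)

Scene light: 1/3 stop darker.
Shutter speed: 1/60 → 1/50 → 1/40 → 1/30 → 1/25 → 1/20 → 1/15 → 1/13 → 1/10 → 1/8 — 3 stops slower (brighter).
ISO: 25600 → 20000 → 16000 → 12800 → 10000 → 8000 → 6400 → 5000 — 2 1/3 stops dropped (darker).
Net so far: 1/3 stop brighter. Aperture: f/16 → f/18.

f/18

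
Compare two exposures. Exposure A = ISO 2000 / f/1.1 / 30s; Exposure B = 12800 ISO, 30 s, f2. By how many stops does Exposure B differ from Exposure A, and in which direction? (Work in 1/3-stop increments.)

1 stop brighter

Aperture: f/1.1 → f/1.2 → f/1.4 → f/1.6 → f/1.8 → f/2 — 1 2/3 stops stopped down (darker).
Shutter speed: unchanged.
ISO: 2000 → 2500 → 3200 → 4000 → 5000 → 6400 → 8000 → 10000 → 12800 — 2 2/3 stops raised (brighter).
Net: −1 2/3 +2 2/3 = +1 stop.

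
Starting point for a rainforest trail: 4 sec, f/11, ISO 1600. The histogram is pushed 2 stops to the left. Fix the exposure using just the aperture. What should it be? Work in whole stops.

Underexposed by 2 stops → need 2 stops brighter.
Aperture: f/11 → f/8 → f/5.6.

f/5.6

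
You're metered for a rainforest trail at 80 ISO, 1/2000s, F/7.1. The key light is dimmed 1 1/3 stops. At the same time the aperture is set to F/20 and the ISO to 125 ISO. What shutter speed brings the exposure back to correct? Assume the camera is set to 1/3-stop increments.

Scene light: 1 1/3 stops darker.
Aperture: f/7.1 → f/8 → f/9 → f/10 → f/11 → f/13 → f/14 → f/16 → f/18 → f/20 — 3 stops smaller aperture (darker).
ISO: 80 → 100 → 125 — 2/3 stop raised (brighter).
Net so far: 3 2/3 stops darker. Shutter speed: 1/2000 → 1/1600 → 1/1250 → 1/1000 → 1/800 → 1/640 → 1/500 → 1/400 → 1/320 → 1/250 → 1/200 → 1/160.

1/160s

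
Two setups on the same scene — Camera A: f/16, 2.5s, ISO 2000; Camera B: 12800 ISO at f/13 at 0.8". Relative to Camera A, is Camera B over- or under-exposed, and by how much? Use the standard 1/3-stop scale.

Aperture: f/16 → f/14 → f/13 — 2/3 stop larger aperture (brighter).
Shutter speed: 2.5 → 2 → 1.6 → 1.3 → 1 → 0.8 — 1 2/3 stops faster (darker).
ISO: 2000 → 2500 → 3200 → 4000 → 5000 → 6400 → 8000 → 10000 → 12800 — 2 2/3 stops raised (brighter).
Net: +2/3 −1 2/3 +2 2/3 = +1 2/3 stops.

1 2/3 stops brighter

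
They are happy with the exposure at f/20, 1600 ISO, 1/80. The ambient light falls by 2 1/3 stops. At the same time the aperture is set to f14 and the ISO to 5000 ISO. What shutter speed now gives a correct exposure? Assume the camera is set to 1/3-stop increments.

Scene light: 2 1/3 stops darker.
Aperture: f/20 → f/18 → f/16 → f/14 — 1 stop larger aperture (brighter).
ISO: 1600 → 2000 → 2500 → 3200 → 4000 → 5000 — 1 2/3 stops higher (brighter).
Net so far: 1/3 stop brighter. Shutter speed: 1/80 → 1/100.

1/100s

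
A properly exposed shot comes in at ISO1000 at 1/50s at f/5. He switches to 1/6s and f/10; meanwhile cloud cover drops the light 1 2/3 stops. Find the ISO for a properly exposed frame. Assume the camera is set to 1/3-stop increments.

Scene light: 1 2/3 stops darker.
Shutter speed: 1/50 → 1/40 → 1/30 → 1/25 → 1/20 → 1/15 → 1/13 → 1/10 → 1/8 → 1/6 — 3 stops longer (brighter).
Aperture: f/5 → f/5.6 → f/6.3 → f/7.1 → f/8 → f/9 → f/10 — 2 stops narrower (darker).
Net so far: 2/3 stop darker. ISO: 1000 → 1250 → 1600.

ISO 1600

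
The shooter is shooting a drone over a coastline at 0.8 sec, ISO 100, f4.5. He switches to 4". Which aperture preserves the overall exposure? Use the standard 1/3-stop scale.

Shutter speed: 0.8 → 1 → 1.3 → 1.6 → 2 → 2.5 → 3.2 → 4 — 2 1/3 stops longer (brighter).
Need 2 1/3 stops darker from the aperture: f/4.5 → f/5 → f/5.6 → f/6.3 → f/7.1 → f/8 → f/9 → f/10.

f/10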